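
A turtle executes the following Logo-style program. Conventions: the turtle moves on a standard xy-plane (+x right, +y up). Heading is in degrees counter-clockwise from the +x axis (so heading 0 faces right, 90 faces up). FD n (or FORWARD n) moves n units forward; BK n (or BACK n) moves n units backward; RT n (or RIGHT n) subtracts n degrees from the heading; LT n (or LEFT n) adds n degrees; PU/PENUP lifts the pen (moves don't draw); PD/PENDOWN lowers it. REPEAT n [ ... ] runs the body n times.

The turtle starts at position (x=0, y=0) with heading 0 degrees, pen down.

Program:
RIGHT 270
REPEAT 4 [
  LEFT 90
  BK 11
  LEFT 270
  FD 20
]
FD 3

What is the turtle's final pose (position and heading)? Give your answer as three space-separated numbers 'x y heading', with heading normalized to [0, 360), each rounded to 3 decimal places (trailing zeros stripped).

Executing turtle program step by step:
Start: pos=(0,0), heading=0, pen down
RT 270: heading 0 -> 90
REPEAT 4 [
  -- iteration 1/4 --
  LT 90: heading 90 -> 180
  BK 11: (0,0) -> (11,0) [heading=180, draw]
  LT 270: heading 180 -> 90
  FD 20: (11,0) -> (11,20) [heading=90, draw]
  -- iteration 2/4 --
  LT 90: heading 90 -> 180
  BK 11: (11,20) -> (22,20) [heading=180, draw]
  LT 270: heading 180 -> 90
  FD 20: (22,20) -> (22,40) [heading=90, draw]
  -- iteration 3/4 --
  LT 90: heading 90 -> 180
  BK 11: (22,40) -> (33,40) [heading=180, draw]
  LT 270: heading 180 -> 90
  FD 20: (33,40) -> (33,60) [heading=90, draw]
  -- iteration 4/4 --
  LT 90: heading 90 -> 180
  BK 11: (33,60) -> (44,60) [heading=180, draw]
  LT 270: heading 180 -> 90
  FD 20: (44,60) -> (44,80) [heading=90, draw]
]
FD 3: (44,80) -> (44,83) [heading=90, draw]
Final: pos=(44,83), heading=90, 9 segment(s) drawn

Answer: 44 83 90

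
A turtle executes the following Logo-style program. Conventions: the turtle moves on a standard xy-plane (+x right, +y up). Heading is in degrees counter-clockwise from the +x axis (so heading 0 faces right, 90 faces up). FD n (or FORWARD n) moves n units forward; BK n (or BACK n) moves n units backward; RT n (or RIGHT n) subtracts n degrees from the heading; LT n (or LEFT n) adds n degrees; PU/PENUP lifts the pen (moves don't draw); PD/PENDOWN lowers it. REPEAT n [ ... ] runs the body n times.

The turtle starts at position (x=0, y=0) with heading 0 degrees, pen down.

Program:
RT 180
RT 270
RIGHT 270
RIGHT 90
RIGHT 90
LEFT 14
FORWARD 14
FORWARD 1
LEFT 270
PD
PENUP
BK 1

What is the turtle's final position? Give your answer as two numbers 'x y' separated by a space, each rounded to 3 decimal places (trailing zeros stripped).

Executing turtle program step by step:
Start: pos=(0,0), heading=0, pen down
RT 180: heading 0 -> 180
RT 270: heading 180 -> 270
RT 270: heading 270 -> 0
RT 90: heading 0 -> 270
RT 90: heading 270 -> 180
LT 14: heading 180 -> 194
FD 14: (0,0) -> (-13.584,-3.387) [heading=194, draw]
FD 1: (-13.584,-3.387) -> (-14.554,-3.629) [heading=194, draw]
LT 270: heading 194 -> 104
PD: pen down
PU: pen up
BK 1: (-14.554,-3.629) -> (-14.313,-4.599) [heading=104, move]
Final: pos=(-14.313,-4.599), heading=104, 2 segment(s) drawn

Answer: -14.313 -4.599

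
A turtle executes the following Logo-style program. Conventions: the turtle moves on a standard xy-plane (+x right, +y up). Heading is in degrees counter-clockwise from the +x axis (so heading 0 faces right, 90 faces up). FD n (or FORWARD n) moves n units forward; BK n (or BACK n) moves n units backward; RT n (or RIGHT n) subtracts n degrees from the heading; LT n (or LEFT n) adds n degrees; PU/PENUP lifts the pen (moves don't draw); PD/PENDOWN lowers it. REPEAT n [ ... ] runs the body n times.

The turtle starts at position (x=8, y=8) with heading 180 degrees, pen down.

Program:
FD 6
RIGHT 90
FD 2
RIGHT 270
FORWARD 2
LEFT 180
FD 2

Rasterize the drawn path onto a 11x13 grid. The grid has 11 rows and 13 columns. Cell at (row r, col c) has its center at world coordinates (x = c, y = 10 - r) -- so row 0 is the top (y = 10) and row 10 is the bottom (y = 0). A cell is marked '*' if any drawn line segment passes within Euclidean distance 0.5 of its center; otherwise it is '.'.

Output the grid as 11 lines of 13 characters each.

Answer: ***..........
..*..........
..*******....
.............
.............
.............
.............
.............
.............
.............
.............

Derivation:
Segment 0: (8,8) -> (2,8)
Segment 1: (2,8) -> (2,10)
Segment 2: (2,10) -> (0,10)
Segment 3: (0,10) -> (2,10)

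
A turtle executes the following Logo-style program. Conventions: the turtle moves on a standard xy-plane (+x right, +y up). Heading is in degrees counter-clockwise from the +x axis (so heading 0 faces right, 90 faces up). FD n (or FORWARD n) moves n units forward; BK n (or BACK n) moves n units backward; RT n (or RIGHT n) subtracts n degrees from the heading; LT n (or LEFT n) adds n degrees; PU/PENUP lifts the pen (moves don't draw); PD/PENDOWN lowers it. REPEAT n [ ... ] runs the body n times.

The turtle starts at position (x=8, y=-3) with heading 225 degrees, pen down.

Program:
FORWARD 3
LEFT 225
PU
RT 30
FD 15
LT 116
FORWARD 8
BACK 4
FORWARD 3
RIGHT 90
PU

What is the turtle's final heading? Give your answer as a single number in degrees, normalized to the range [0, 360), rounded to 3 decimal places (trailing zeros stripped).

Executing turtle program step by step:
Start: pos=(8,-3), heading=225, pen down
FD 3: (8,-3) -> (5.879,-5.121) [heading=225, draw]
LT 225: heading 225 -> 90
PU: pen up
RT 30: heading 90 -> 60
FD 15: (5.879,-5.121) -> (13.379,7.869) [heading=60, move]
LT 116: heading 60 -> 176
FD 8: (13.379,7.869) -> (5.398,8.427) [heading=176, move]
BK 4: (5.398,8.427) -> (9.388,8.148) [heading=176, move]
FD 3: (9.388,8.148) -> (6.396,8.357) [heading=176, move]
RT 90: heading 176 -> 86
PU: pen up
Final: pos=(6.396,8.357), heading=86, 1 segment(s) drawn

Answer: 86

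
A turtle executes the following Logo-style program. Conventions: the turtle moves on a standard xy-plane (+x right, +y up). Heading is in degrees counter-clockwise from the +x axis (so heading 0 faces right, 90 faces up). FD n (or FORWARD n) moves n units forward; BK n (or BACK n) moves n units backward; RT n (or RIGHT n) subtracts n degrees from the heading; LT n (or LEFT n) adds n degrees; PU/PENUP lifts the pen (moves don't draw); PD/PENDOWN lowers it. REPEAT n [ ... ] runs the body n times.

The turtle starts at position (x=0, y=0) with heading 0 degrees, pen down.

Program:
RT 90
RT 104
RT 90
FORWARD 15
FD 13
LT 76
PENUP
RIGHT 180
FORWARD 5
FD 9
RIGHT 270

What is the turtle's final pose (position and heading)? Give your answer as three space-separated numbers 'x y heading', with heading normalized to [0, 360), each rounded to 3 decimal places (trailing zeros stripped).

Answer: 19.135 20.596 62

Derivation:
Executing turtle program step by step:
Start: pos=(0,0), heading=0, pen down
RT 90: heading 0 -> 270
RT 104: heading 270 -> 166
RT 90: heading 166 -> 76
FD 15: (0,0) -> (3.629,14.554) [heading=76, draw]
FD 13: (3.629,14.554) -> (6.774,27.168) [heading=76, draw]
LT 76: heading 76 -> 152
PU: pen up
RT 180: heading 152 -> 332
FD 5: (6.774,27.168) -> (11.189,24.821) [heading=332, move]
FD 9: (11.189,24.821) -> (19.135,20.596) [heading=332, move]
RT 270: heading 332 -> 62
Final: pos=(19.135,20.596), heading=62, 2 segment(s) drawn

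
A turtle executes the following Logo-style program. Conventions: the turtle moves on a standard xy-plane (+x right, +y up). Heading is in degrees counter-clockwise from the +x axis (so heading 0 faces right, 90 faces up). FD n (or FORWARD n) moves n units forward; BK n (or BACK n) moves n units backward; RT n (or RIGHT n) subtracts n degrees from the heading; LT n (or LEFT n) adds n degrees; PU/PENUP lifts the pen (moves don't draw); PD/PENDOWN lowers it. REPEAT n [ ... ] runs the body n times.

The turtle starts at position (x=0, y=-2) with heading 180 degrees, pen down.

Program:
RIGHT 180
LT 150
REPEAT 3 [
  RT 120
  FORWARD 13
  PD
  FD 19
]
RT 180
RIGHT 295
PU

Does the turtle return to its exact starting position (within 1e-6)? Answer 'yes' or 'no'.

Executing turtle program step by step:
Start: pos=(0,-2), heading=180, pen down
RT 180: heading 180 -> 0
LT 150: heading 0 -> 150
REPEAT 3 [
  -- iteration 1/3 --
  RT 120: heading 150 -> 30
  FD 13: (0,-2) -> (11.258,4.5) [heading=30, draw]
  PD: pen down
  FD 19: (11.258,4.5) -> (27.713,14) [heading=30, draw]
  -- iteration 2/3 --
  RT 120: heading 30 -> 270
  FD 13: (27.713,14) -> (27.713,1) [heading=270, draw]
  PD: pen down
  FD 19: (27.713,1) -> (27.713,-18) [heading=270, draw]
  -- iteration 3/3 --
  RT 120: heading 270 -> 150
  FD 13: (27.713,-18) -> (16.454,-11.5) [heading=150, draw]
  PD: pen down
  FD 19: (16.454,-11.5) -> (0,-2) [heading=150, draw]
]
RT 180: heading 150 -> 330
RT 295: heading 330 -> 35
PU: pen up
Final: pos=(0,-2), heading=35, 6 segment(s) drawn

Start position: (0, -2)
Final position: (0, -2)
Distance = 0; < 1e-6 -> CLOSED

Answer: yes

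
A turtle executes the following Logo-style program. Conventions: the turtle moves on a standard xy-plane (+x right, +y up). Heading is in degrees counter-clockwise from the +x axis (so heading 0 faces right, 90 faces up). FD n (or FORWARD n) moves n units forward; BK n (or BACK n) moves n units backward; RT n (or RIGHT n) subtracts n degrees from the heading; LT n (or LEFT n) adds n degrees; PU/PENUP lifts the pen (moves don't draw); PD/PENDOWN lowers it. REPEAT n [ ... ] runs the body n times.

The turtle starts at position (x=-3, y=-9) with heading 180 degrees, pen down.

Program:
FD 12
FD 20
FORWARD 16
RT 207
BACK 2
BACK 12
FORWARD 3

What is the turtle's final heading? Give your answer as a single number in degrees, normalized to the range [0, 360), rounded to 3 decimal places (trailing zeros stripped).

Executing turtle program step by step:
Start: pos=(-3,-9), heading=180, pen down
FD 12: (-3,-9) -> (-15,-9) [heading=180, draw]
FD 20: (-15,-9) -> (-35,-9) [heading=180, draw]
FD 16: (-35,-9) -> (-51,-9) [heading=180, draw]
RT 207: heading 180 -> 333
BK 2: (-51,-9) -> (-52.782,-8.092) [heading=333, draw]
BK 12: (-52.782,-8.092) -> (-63.474,-2.644) [heading=333, draw]
FD 3: (-63.474,-2.644) -> (-60.801,-4.006) [heading=333, draw]
Final: pos=(-60.801,-4.006), heading=333, 6 segment(s) drawn

Answer: 333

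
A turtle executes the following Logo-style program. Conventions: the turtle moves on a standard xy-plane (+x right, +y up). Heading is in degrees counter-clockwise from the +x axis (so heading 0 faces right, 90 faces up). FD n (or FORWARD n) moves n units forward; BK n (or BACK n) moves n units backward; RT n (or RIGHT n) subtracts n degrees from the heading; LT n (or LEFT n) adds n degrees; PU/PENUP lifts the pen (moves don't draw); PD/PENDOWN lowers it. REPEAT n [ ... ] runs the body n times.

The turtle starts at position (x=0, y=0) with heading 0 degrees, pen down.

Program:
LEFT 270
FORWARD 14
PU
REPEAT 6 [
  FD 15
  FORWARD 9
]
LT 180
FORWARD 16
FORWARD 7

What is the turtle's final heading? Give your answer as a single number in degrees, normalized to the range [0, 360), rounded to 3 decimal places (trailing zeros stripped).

Answer: 90

Derivation:
Executing turtle program step by step:
Start: pos=(0,0), heading=0, pen down
LT 270: heading 0 -> 270
FD 14: (0,0) -> (0,-14) [heading=270, draw]
PU: pen up
REPEAT 6 [
  -- iteration 1/6 --
  FD 15: (0,-14) -> (0,-29) [heading=270, move]
  FD 9: (0,-29) -> (0,-38) [heading=270, move]
  -- iteration 2/6 --
  FD 15: (0,-38) -> (0,-53) [heading=270, move]
  FD 9: (0,-53) -> (0,-62) [heading=270, move]
  -- iteration 3/6 --
  FD 15: (0,-62) -> (0,-77) [heading=270, move]
  FD 9: (0,-77) -> (0,-86) [heading=270, move]
  -- iteration 4/6 --
  FD 15: (0,-86) -> (0,-101) [heading=270, move]
  FD 9: (0,-101) -> (0,-110) [heading=270, move]
  -- iteration 5/6 --
  FD 15: (0,-110) -> (0,-125) [heading=270, move]
  FD 9: (0,-125) -> (0,-134) [heading=270, move]
  -- iteration 6/6 --
  FD 15: (0,-134) -> (0,-149) [heading=270, move]
  FD 9: (0,-149) -> (0,-158) [heading=270, move]
]
LT 180: heading 270 -> 90
FD 16: (0,-158) -> (0,-142) [heading=90, move]
FD 7: (0,-142) -> (0,-135) [heading=90, move]
Final: pos=(0,-135), heading=90, 1 segment(s) drawn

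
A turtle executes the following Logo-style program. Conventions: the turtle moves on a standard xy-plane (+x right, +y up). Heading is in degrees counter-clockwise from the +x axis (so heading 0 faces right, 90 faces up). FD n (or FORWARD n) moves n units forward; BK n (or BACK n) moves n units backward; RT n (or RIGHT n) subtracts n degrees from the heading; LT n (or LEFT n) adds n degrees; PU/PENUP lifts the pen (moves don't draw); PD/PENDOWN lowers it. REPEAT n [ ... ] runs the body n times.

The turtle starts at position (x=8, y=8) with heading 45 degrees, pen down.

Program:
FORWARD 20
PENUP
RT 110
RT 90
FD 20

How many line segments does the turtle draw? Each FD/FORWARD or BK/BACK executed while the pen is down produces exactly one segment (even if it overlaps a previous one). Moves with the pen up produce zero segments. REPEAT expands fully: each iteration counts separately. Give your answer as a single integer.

Executing turtle program step by step:
Start: pos=(8,8), heading=45, pen down
FD 20: (8,8) -> (22.142,22.142) [heading=45, draw]
PU: pen up
RT 110: heading 45 -> 295
RT 90: heading 295 -> 205
FD 20: (22.142,22.142) -> (4.016,13.69) [heading=205, move]
Final: pos=(4.016,13.69), heading=205, 1 segment(s) drawn
Segments drawn: 1

Answer: 1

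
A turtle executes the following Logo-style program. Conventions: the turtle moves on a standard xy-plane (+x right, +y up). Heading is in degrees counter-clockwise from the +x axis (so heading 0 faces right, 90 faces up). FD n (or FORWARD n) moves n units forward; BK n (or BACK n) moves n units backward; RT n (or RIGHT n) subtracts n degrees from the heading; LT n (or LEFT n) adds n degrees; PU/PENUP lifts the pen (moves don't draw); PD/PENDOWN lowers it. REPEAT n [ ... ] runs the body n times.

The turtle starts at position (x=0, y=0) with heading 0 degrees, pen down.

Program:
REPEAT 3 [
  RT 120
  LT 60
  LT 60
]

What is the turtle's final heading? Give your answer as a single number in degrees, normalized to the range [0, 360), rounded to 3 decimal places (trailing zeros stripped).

Answer: 0

Derivation:
Executing turtle program step by step:
Start: pos=(0,0), heading=0, pen down
REPEAT 3 [
  -- iteration 1/3 --
  RT 120: heading 0 -> 240
  LT 60: heading 240 -> 300
  LT 60: heading 300 -> 0
  -- iteration 2/3 --
  RT 120: heading 0 -> 240
  LT 60: heading 240 -> 300
  LT 60: heading 300 -> 0
  -- iteration 3/3 --
  RT 120: heading 0 -> 240
  LT 60: heading 240 -> 300
  LT 60: heading 300 -> 0
]
Final: pos=(0,0), heading=0, 0 segment(s) drawn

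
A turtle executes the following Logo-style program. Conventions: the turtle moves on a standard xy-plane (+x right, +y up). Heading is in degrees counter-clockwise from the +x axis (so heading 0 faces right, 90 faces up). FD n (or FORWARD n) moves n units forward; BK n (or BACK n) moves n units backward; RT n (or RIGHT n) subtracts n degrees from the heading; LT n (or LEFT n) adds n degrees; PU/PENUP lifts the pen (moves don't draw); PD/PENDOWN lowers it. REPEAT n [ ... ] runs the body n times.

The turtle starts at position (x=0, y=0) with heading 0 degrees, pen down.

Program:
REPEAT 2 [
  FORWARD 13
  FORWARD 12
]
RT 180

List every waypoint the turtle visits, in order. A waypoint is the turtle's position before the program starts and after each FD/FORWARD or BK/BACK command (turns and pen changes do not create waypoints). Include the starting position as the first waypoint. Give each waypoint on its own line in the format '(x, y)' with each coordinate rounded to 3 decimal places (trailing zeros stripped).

Answer: (0, 0)
(13, 0)
(25, 0)
(38, 0)
(50, 0)

Derivation:
Executing turtle program step by step:
Start: pos=(0,0), heading=0, pen down
REPEAT 2 [
  -- iteration 1/2 --
  FD 13: (0,0) -> (13,0) [heading=0, draw]
  FD 12: (13,0) -> (25,0) [heading=0, draw]
  -- iteration 2/2 --
  FD 13: (25,0) -> (38,0) [heading=0, draw]
  FD 12: (38,0) -> (50,0) [heading=0, draw]
]
RT 180: heading 0 -> 180
Final: pos=(50,0), heading=180, 4 segment(s) drawn
Waypoints (5 total):
(0, 0)
(13, 0)
(25, 0)
(38, 0)
(50, 0)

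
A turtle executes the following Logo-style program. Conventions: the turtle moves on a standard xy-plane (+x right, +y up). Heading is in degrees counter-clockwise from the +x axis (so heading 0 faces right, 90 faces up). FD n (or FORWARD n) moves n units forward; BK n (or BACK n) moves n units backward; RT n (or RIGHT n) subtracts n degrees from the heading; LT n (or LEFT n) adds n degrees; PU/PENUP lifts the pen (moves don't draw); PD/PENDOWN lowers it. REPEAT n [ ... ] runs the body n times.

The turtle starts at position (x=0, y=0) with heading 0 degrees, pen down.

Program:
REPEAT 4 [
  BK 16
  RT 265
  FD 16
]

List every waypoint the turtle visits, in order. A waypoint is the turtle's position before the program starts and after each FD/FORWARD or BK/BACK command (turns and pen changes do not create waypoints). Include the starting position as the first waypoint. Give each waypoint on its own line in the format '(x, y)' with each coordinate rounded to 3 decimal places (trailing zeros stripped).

Answer: (0, 0)
(-16, 0)
(-17.394, 15.939)
(-16, 0)
(-31.757, -2.778)
(-16, 0)
(-11.859, -15.455)
(-16, 0)
(-0.965, 5.472)

Derivation:
Executing turtle program step by step:
Start: pos=(0,0), heading=0, pen down
REPEAT 4 [
  -- iteration 1/4 --
  BK 16: (0,0) -> (-16,0) [heading=0, draw]
  RT 265: heading 0 -> 95
  FD 16: (-16,0) -> (-17.394,15.939) [heading=95, draw]
  -- iteration 2/4 --
  BK 16: (-17.394,15.939) -> (-16,0) [heading=95, draw]
  RT 265: heading 95 -> 190
  FD 16: (-16,0) -> (-31.757,-2.778) [heading=190, draw]
  -- iteration 3/4 --
  BK 16: (-31.757,-2.778) -> (-16,0) [heading=190, draw]
  RT 265: heading 190 -> 285
  FD 16: (-16,0) -> (-11.859,-15.455) [heading=285, draw]
  -- iteration 4/4 --
  BK 16: (-11.859,-15.455) -> (-16,0) [heading=285, draw]
  RT 265: heading 285 -> 20
  FD 16: (-16,0) -> (-0.965,5.472) [heading=20, draw]
]
Final: pos=(-0.965,5.472), heading=20, 8 segment(s) drawn
Waypoints (9 total):
(0, 0)
(-16, 0)
(-17.394, 15.939)
(-16, 0)
(-31.757, -2.778)
(-16, 0)
(-11.859, -15.455)
(-16, 0)
(-0.965, 5.472)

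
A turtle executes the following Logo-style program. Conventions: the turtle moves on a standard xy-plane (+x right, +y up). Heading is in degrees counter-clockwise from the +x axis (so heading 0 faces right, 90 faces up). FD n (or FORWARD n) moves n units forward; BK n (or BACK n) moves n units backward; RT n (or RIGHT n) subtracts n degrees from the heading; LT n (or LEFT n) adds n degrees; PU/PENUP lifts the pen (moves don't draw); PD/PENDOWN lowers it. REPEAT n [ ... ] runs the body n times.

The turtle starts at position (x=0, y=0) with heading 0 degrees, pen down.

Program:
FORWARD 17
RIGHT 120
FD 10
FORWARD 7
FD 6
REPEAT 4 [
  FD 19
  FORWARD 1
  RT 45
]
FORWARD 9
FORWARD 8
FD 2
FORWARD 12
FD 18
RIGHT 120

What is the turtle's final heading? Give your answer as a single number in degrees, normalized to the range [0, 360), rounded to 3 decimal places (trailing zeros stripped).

Executing turtle program step by step:
Start: pos=(0,0), heading=0, pen down
FD 17: (0,0) -> (17,0) [heading=0, draw]
RT 120: heading 0 -> 240
FD 10: (17,0) -> (12,-8.66) [heading=240, draw]
FD 7: (12,-8.66) -> (8.5,-14.722) [heading=240, draw]
FD 6: (8.5,-14.722) -> (5.5,-19.919) [heading=240, draw]
REPEAT 4 [
  -- iteration 1/4 --
  FD 19: (5.5,-19.919) -> (-4,-36.373) [heading=240, draw]
  FD 1: (-4,-36.373) -> (-4.5,-37.239) [heading=240, draw]
  RT 45: heading 240 -> 195
  -- iteration 2/4 --
  FD 19: (-4.5,-37.239) -> (-22.853,-42.157) [heading=195, draw]
  FD 1: (-22.853,-42.157) -> (-23.819,-42.415) [heading=195, draw]
  RT 45: heading 195 -> 150
  -- iteration 3/4 --
  FD 19: (-23.819,-42.415) -> (-40.273,-32.915) [heading=150, draw]
  FD 1: (-40.273,-32.915) -> (-41.139,-32.415) [heading=150, draw]
  RT 45: heading 150 -> 105
  -- iteration 4/4 --
  FD 19: (-41.139,-32.415) -> (-46.057,-14.063) [heading=105, draw]
  FD 1: (-46.057,-14.063) -> (-46.315,-13.097) [heading=105, draw]
  RT 45: heading 105 -> 60
]
FD 9: (-46.315,-13.097) -> (-41.815,-5.303) [heading=60, draw]
FD 8: (-41.815,-5.303) -> (-37.815,1.625) [heading=60, draw]
FD 2: (-37.815,1.625) -> (-36.815,3.358) [heading=60, draw]
FD 12: (-36.815,3.358) -> (-30.815,13.75) [heading=60, draw]
FD 18: (-30.815,13.75) -> (-21.815,29.338) [heading=60, draw]
RT 120: heading 60 -> 300
Final: pos=(-21.815,29.338), heading=300, 17 segment(s) drawn

Answer: 300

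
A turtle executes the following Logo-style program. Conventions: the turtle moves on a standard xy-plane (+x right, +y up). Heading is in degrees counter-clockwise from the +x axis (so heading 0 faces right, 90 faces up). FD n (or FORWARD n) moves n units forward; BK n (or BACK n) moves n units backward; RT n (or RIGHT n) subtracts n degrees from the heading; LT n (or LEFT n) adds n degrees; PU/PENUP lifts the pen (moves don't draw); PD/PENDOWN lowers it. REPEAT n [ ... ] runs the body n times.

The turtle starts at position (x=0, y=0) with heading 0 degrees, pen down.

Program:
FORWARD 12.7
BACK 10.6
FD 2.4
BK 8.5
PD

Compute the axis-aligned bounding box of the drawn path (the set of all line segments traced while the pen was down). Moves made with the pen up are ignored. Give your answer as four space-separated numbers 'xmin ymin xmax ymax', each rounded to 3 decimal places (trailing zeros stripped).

Answer: -4 0 12.7 0

Derivation:
Executing turtle program step by step:
Start: pos=(0,0), heading=0, pen down
FD 12.7: (0,0) -> (12.7,0) [heading=0, draw]
BK 10.6: (12.7,0) -> (2.1,0) [heading=0, draw]
FD 2.4: (2.1,0) -> (4.5,0) [heading=0, draw]
BK 8.5: (4.5,0) -> (-4,0) [heading=0, draw]
PD: pen down
Final: pos=(-4,0), heading=0, 4 segment(s) drawn

Segment endpoints: x in {-4, 0, 2.1, 4.5, 12.7}, y in {0}
xmin=-4, ymin=0, xmax=12.7, ymax=0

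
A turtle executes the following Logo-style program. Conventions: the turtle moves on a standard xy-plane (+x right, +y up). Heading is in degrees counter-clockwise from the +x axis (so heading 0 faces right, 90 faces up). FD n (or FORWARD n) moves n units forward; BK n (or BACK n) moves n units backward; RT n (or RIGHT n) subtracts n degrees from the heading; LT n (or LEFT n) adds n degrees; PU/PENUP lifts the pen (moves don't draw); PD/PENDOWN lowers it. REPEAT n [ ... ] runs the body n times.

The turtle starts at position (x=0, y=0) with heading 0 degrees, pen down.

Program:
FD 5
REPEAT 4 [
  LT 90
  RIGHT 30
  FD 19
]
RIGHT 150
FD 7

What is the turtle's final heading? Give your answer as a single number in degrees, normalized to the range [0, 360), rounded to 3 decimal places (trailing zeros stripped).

Answer: 90

Derivation:
Executing turtle program step by step:
Start: pos=(0,0), heading=0, pen down
FD 5: (0,0) -> (5,0) [heading=0, draw]
REPEAT 4 [
  -- iteration 1/4 --
  LT 90: heading 0 -> 90
  RT 30: heading 90 -> 60
  FD 19: (5,0) -> (14.5,16.454) [heading=60, draw]
  -- iteration 2/4 --
  LT 90: heading 60 -> 150
  RT 30: heading 150 -> 120
  FD 19: (14.5,16.454) -> (5,32.909) [heading=120, draw]
  -- iteration 3/4 --
  LT 90: heading 120 -> 210
  RT 30: heading 210 -> 180
  FD 19: (5,32.909) -> (-14,32.909) [heading=180, draw]
  -- iteration 4/4 --
  LT 90: heading 180 -> 270
  RT 30: heading 270 -> 240
  FD 19: (-14,32.909) -> (-23.5,16.454) [heading=240, draw]
]
RT 150: heading 240 -> 90
FD 7: (-23.5,16.454) -> (-23.5,23.454) [heading=90, draw]
Final: pos=(-23.5,23.454), heading=90, 6 segment(s) drawn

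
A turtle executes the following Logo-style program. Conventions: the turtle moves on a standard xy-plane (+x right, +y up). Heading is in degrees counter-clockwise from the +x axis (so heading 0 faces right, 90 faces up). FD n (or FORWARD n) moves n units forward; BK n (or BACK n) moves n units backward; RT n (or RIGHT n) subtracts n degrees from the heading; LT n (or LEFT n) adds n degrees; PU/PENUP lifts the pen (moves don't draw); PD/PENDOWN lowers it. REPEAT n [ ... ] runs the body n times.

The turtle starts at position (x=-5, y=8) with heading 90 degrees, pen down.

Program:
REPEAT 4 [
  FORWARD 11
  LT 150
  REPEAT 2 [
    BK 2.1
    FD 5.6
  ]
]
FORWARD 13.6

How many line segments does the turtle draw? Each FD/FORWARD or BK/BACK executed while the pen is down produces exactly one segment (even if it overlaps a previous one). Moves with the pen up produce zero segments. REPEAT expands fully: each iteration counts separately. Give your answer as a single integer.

Executing turtle program step by step:
Start: pos=(-5,8), heading=90, pen down
REPEAT 4 [
  -- iteration 1/4 --
  FD 11: (-5,8) -> (-5,19) [heading=90, draw]
  LT 150: heading 90 -> 240
  REPEAT 2 [
    -- iteration 1/2 --
    BK 2.1: (-5,19) -> (-3.95,20.819) [heading=240, draw]
    FD 5.6: (-3.95,20.819) -> (-6.75,15.969) [heading=240, draw]
    -- iteration 2/2 --
    BK 2.1: (-6.75,15.969) -> (-5.7,17.788) [heading=240, draw]
    FD 5.6: (-5.7,17.788) -> (-8.5,12.938) [heading=240, draw]
  ]
  -- iteration 2/4 --
  FD 11: (-8.5,12.938) -> (-14,3.412) [heading=240, draw]
  LT 150: heading 240 -> 30
  REPEAT 2 [
    -- iteration 1/2 --
    BK 2.1: (-14,3.412) -> (-15.819,2.362) [heading=30, draw]
    FD 5.6: (-15.819,2.362) -> (-10.969,5.162) [heading=30, draw]
    -- iteration 2/2 --
    BK 2.1: (-10.969,5.162) -> (-12.788,4.112) [heading=30, draw]
    FD 5.6: (-12.788,4.112) -> (-7.938,6.912) [heading=30, draw]
  ]
  -- iteration 3/4 --
  FD 11: (-7.938,6.912) -> (1.588,12.412) [heading=30, draw]
  LT 150: heading 30 -> 180
  REPEAT 2 [
    -- iteration 1/2 --
    BK 2.1: (1.588,12.412) -> (3.688,12.412) [heading=180, draw]
    FD 5.6: (3.688,12.412) -> (-1.912,12.412) [heading=180, draw]
    -- iteration 2/2 --
    BK 2.1: (-1.912,12.412) -> (0.188,12.412) [heading=180, draw]
    FD 5.6: (0.188,12.412) -> (-5.412,12.412) [heading=180, draw]
  ]
  -- iteration 4/4 --
  FD 11: (-5.412,12.412) -> (-16.412,12.412) [heading=180, draw]
  LT 150: heading 180 -> 330
  REPEAT 2 [
    -- iteration 1/2 --
    BK 2.1: (-16.412,12.412) -> (-18.23,13.462) [heading=330, draw]
    FD 5.6: (-18.23,13.462) -> (-13.38,10.662) [heading=330, draw]
    -- iteration 2/2 --
    BK 2.1: (-13.38,10.662) -> (-15.199,11.712) [heading=330, draw]
    FD 5.6: (-15.199,11.712) -> (-10.349,8.912) [heading=330, draw]
  ]
]
FD 13.6: (-10.349,8.912) -> (1.429,2.112) [heading=330, draw]
Final: pos=(1.429,2.112), heading=330, 21 segment(s) drawn
Segments drawn: 21

Answer: 21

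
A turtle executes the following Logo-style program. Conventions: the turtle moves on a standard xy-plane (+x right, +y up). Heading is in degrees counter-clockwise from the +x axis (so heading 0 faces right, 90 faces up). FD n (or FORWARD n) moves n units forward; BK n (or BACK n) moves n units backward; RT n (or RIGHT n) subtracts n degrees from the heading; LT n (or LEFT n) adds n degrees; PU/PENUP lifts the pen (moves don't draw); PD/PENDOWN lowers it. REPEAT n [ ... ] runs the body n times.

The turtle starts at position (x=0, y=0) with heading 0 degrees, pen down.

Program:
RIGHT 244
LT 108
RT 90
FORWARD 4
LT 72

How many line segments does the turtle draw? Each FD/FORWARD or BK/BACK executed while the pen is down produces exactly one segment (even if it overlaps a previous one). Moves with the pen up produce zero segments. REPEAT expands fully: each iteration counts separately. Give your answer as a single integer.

Answer: 1

Derivation:
Executing turtle program step by step:
Start: pos=(0,0), heading=0, pen down
RT 244: heading 0 -> 116
LT 108: heading 116 -> 224
RT 90: heading 224 -> 134
FD 4: (0,0) -> (-2.779,2.877) [heading=134, draw]
LT 72: heading 134 -> 206
Final: pos=(-2.779,2.877), heading=206, 1 segment(s) drawn
Segments drawn: 1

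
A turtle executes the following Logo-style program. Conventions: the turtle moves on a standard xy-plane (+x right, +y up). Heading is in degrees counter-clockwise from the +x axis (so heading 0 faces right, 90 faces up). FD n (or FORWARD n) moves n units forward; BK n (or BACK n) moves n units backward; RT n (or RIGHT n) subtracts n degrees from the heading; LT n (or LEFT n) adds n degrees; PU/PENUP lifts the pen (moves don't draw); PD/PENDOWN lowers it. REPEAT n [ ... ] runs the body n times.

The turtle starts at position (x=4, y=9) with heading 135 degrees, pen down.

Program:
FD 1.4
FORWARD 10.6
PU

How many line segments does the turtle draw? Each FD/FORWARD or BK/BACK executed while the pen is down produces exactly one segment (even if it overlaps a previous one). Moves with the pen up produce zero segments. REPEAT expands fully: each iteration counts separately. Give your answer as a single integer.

Executing turtle program step by step:
Start: pos=(4,9), heading=135, pen down
FD 1.4: (4,9) -> (3.01,9.99) [heading=135, draw]
FD 10.6: (3.01,9.99) -> (-4.485,17.485) [heading=135, draw]
PU: pen up
Final: pos=(-4.485,17.485), heading=135, 2 segment(s) drawn
Segments drawn: 2

Answer: 2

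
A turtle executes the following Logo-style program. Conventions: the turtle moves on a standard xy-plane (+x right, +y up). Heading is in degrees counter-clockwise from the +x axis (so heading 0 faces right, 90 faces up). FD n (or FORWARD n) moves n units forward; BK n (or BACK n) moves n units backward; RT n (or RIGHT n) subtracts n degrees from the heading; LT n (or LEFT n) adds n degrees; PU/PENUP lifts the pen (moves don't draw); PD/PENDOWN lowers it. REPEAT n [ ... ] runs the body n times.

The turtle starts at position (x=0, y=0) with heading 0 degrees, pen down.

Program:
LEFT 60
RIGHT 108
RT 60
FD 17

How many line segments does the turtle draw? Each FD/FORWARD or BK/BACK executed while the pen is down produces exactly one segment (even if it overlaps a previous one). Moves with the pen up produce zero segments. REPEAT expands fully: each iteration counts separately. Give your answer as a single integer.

Answer: 1

Derivation:
Executing turtle program step by step:
Start: pos=(0,0), heading=0, pen down
LT 60: heading 0 -> 60
RT 108: heading 60 -> 312
RT 60: heading 312 -> 252
FD 17: (0,0) -> (-5.253,-16.168) [heading=252, draw]
Final: pos=(-5.253,-16.168), heading=252, 1 segment(s) drawn
Segments drawn: 1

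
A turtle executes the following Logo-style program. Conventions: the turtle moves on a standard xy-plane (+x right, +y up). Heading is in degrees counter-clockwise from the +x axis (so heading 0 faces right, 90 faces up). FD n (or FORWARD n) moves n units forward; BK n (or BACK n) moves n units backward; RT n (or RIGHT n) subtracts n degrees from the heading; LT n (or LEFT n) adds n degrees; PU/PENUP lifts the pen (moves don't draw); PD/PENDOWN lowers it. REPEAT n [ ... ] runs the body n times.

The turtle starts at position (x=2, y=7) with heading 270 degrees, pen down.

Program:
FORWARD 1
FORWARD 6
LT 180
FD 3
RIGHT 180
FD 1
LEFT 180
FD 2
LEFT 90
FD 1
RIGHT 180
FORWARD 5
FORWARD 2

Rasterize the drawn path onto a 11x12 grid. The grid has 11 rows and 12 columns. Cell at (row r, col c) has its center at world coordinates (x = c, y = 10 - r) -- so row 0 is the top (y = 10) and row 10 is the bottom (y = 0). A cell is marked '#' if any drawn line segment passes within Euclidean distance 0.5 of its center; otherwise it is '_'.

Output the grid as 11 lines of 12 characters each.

Answer: ____________
____________
____________
__#_________
__#_________
__#_________
_########___
__#_________
__#_________
__#_________
__#_________

Derivation:
Segment 0: (2,7) -> (2,6)
Segment 1: (2,6) -> (2,0)
Segment 2: (2,0) -> (2,3)
Segment 3: (2,3) -> (2,2)
Segment 4: (2,2) -> (2,4)
Segment 5: (2,4) -> (1,4)
Segment 6: (1,4) -> (6,4)
Segment 7: (6,4) -> (8,4)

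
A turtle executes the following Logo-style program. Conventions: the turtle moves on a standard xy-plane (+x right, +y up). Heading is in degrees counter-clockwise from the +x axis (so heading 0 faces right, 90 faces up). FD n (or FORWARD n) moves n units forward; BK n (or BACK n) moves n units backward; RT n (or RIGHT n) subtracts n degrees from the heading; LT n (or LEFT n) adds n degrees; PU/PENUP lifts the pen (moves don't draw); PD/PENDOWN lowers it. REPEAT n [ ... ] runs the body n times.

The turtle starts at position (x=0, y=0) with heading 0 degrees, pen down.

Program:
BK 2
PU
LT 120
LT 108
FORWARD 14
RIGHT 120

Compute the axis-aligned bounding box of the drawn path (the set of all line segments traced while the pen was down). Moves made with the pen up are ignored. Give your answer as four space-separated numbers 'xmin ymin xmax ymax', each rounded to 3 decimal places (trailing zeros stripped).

Executing turtle program step by step:
Start: pos=(0,0), heading=0, pen down
BK 2: (0,0) -> (-2,0) [heading=0, draw]
PU: pen up
LT 120: heading 0 -> 120
LT 108: heading 120 -> 228
FD 14: (-2,0) -> (-11.368,-10.404) [heading=228, move]
RT 120: heading 228 -> 108
Final: pos=(-11.368,-10.404), heading=108, 1 segment(s) drawn

Segment endpoints: x in {-2, 0}, y in {0}
xmin=-2, ymin=0, xmax=0, ymax=0

Answer: -2 0 0 0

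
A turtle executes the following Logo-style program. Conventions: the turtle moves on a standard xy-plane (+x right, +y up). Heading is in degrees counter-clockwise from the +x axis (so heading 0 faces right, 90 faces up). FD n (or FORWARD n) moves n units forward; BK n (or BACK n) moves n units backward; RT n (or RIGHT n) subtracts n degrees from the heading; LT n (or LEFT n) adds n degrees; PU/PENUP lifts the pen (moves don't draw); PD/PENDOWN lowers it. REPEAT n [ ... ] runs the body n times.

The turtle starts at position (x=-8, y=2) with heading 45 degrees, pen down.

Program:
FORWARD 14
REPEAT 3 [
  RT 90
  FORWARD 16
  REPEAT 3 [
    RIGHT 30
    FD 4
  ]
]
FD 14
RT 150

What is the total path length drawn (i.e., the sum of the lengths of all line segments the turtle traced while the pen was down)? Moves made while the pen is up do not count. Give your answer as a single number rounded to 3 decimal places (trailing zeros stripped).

Answer: 112

Derivation:
Executing turtle program step by step:
Start: pos=(-8,2), heading=45, pen down
FD 14: (-8,2) -> (1.899,11.899) [heading=45, draw]
REPEAT 3 [
  -- iteration 1/3 --
  RT 90: heading 45 -> 315
  FD 16: (1.899,11.899) -> (13.213,0.586) [heading=315, draw]
  REPEAT 3 [
    -- iteration 1/3 --
    RT 30: heading 315 -> 285
    FD 4: (13.213,0.586) -> (14.248,-3.278) [heading=285, draw]
    -- iteration 2/3 --
    RT 30: heading 285 -> 255
    FD 4: (14.248,-3.278) -> (13.213,-7.142) [heading=255, draw]
    -- iteration 3/3 --
    RT 30: heading 255 -> 225
    FD 4: (13.213,-7.142) -> (10.385,-9.97) [heading=225, draw]
  ]
  -- iteration 2/3 --
  RT 90: heading 225 -> 135
  FD 16: (10.385,-9.97) -> (-0.929,1.344) [heading=135, draw]
  REPEAT 3 [
    -- iteration 1/3 --
    RT 30: heading 135 -> 105
    FD 4: (-0.929,1.344) -> (-1.964,5.207) [heading=105, draw]
    -- iteration 2/3 --
    RT 30: heading 105 -> 75
    FD 4: (-1.964,5.207) -> (-0.929,9.071) [heading=75, draw]
    -- iteration 3/3 --
    RT 30: heading 75 -> 45
    FD 4: (-0.929,9.071) -> (1.899,11.899) [heading=45, draw]
  ]
  -- iteration 3/3 --
  RT 90: heading 45 -> 315
  FD 16: (1.899,11.899) -> (13.213,0.586) [heading=315, draw]
  REPEAT 3 [
    -- iteration 1/3 --
    RT 30: heading 315 -> 285
    FD 4: (13.213,0.586) -> (14.248,-3.278) [heading=285, draw]
    -- iteration 2/3 --
    RT 30: heading 285 -> 255
    FD 4: (14.248,-3.278) -> (13.213,-7.142) [heading=255, draw]
    -- iteration 3/3 --
    RT 30: heading 255 -> 225
    FD 4: (13.213,-7.142) -> (10.385,-9.97) [heading=225, draw]
  ]
]
FD 14: (10.385,-9.97) -> (0.485,-19.87) [heading=225, draw]
RT 150: heading 225 -> 75
Final: pos=(0.485,-19.87), heading=75, 14 segment(s) drawn

Segment lengths:
  seg 1: (-8,2) -> (1.899,11.899), length = 14
  seg 2: (1.899,11.899) -> (13.213,0.586), length = 16
  seg 3: (13.213,0.586) -> (14.248,-3.278), length = 4
  seg 4: (14.248,-3.278) -> (13.213,-7.142), length = 4
  seg 5: (13.213,-7.142) -> (10.385,-9.97), length = 4
  seg 6: (10.385,-9.97) -> (-0.929,1.344), length = 16
  seg 7: (-0.929,1.344) -> (-1.964,5.207), length = 4
  seg 8: (-1.964,5.207) -> (-0.929,9.071), length = 4
  seg 9: (-0.929,9.071) -> (1.899,11.899), length = 4
  seg 10: (1.899,11.899) -> (13.213,0.586), length = 16
  seg 11: (13.213,0.586) -> (14.248,-3.278), length = 4
  seg 12: (14.248,-3.278) -> (13.213,-7.142), length = 4
  seg 13: (13.213,-7.142) -> (10.385,-9.97), length = 4
  seg 14: (10.385,-9.97) -> (0.485,-19.87), length = 14
Total = 112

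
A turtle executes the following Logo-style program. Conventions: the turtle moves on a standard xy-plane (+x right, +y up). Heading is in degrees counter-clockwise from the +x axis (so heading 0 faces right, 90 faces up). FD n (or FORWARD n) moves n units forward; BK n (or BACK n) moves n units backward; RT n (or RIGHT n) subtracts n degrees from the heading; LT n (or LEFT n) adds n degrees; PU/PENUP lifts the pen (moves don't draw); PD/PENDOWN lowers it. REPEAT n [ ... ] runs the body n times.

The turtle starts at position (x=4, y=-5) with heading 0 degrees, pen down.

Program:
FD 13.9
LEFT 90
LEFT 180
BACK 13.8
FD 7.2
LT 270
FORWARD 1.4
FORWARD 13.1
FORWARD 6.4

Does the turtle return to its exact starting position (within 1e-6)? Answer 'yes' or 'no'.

Executing turtle program step by step:
Start: pos=(4,-5), heading=0, pen down
FD 13.9: (4,-5) -> (17.9,-5) [heading=0, draw]
LT 90: heading 0 -> 90
LT 180: heading 90 -> 270
BK 13.8: (17.9,-5) -> (17.9,8.8) [heading=270, draw]
FD 7.2: (17.9,8.8) -> (17.9,1.6) [heading=270, draw]
LT 270: heading 270 -> 180
FD 1.4: (17.9,1.6) -> (16.5,1.6) [heading=180, draw]
FD 13.1: (16.5,1.6) -> (3.4,1.6) [heading=180, draw]
FD 6.4: (3.4,1.6) -> (-3,1.6) [heading=180, draw]
Final: pos=(-3,1.6), heading=180, 6 segment(s) drawn

Start position: (4, -5)
Final position: (-3, 1.6)
Distance = 9.621; >= 1e-6 -> NOT closed

Answer: no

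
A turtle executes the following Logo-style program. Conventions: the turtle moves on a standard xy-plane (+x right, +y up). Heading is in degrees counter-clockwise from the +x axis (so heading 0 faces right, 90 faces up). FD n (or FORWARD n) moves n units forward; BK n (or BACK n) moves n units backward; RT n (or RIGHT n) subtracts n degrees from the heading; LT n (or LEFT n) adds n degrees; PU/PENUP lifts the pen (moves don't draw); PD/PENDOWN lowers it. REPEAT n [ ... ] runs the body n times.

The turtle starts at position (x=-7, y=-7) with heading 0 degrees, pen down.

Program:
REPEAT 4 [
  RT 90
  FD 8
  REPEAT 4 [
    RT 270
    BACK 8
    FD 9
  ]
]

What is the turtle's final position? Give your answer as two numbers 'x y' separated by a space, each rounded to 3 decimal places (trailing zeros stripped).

Executing turtle program step by step:
Start: pos=(-7,-7), heading=0, pen down
REPEAT 4 [
  -- iteration 1/4 --
  RT 90: heading 0 -> 270
  FD 8: (-7,-7) -> (-7,-15) [heading=270, draw]
  REPEAT 4 [
    -- iteration 1/4 --
    RT 270: heading 270 -> 0
    BK 8: (-7,-15) -> (-15,-15) [heading=0, draw]
    FD 9: (-15,-15) -> (-6,-15) [heading=0, draw]
    -- iteration 2/4 --
    RT 270: heading 0 -> 90
    BK 8: (-6,-15) -> (-6,-23) [heading=90, draw]
    FD 9: (-6,-23) -> (-6,-14) [heading=90, draw]
    -- iteration 3/4 --
    RT 270: heading 90 -> 180
    BK 8: (-6,-14) -> (2,-14) [heading=180, draw]
    FD 9: (2,-14) -> (-7,-14) [heading=180, draw]
    -- iteration 4/4 --
    RT 270: heading 180 -> 270
    BK 8: (-7,-14) -> (-7,-6) [heading=270, draw]
    FD 9: (-7,-6) -> (-7,-15) [heading=270, draw]
  ]
  -- iteration 2/4 --
  RT 90: heading 270 -> 180
  FD 8: (-7,-15) -> (-15,-15) [heading=180, draw]
  REPEAT 4 [
    -- iteration 1/4 --
    RT 270: heading 180 -> 270
    BK 8: (-15,-15) -> (-15,-7) [heading=270, draw]
    FD 9: (-15,-7) -> (-15,-16) [heading=270, draw]
    -- iteration 2/4 --
    RT 270: heading 270 -> 0
    BK 8: (-15,-16) -> (-23,-16) [heading=0, draw]
    FD 9: (-23,-16) -> (-14,-16) [heading=0, draw]
    -- iteration 3/4 --
    RT 270: heading 0 -> 90
    BK 8: (-14,-16) -> (-14,-24) [heading=90, draw]
    FD 9: (-14,-24) -> (-14,-15) [heading=90, draw]
    -- iteration 4/4 --
    RT 270: heading 90 -> 180
    BK 8: (-14,-15) -> (-6,-15) [heading=180, draw]
    FD 9: (-6,-15) -> (-15,-15) [heading=180, draw]
  ]
  -- iteration 3/4 --
  RT 90: heading 180 -> 90
  FD 8: (-15,-15) -> (-15,-7) [heading=90, draw]
  REPEAT 4 [
    -- iteration 1/4 --
    RT 270: heading 90 -> 180
    BK 8: (-15,-7) -> (-7,-7) [heading=180, draw]
    FD 9: (-7,-7) -> (-16,-7) [heading=180, draw]
    -- iteration 2/4 --
    RT 270: heading 180 -> 270
    BK 8: (-16,-7) -> (-16,1) [heading=270, draw]
    FD 9: (-16,1) -> (-16,-8) [heading=270, draw]
    -- iteration 3/4 --
    RT 270: heading 270 -> 0
    BK 8: (-16,-8) -> (-24,-8) [heading=0, draw]
    FD 9: (-24,-8) -> (-15,-8) [heading=0, draw]
    -- iteration 4/4 --
    RT 270: heading 0 -> 90
    BK 8: (-15,-8) -> (-15,-16) [heading=90, draw]
    FD 9: (-15,-16) -> (-15,-7) [heading=90, draw]
  ]
  -- iteration 4/4 --
  RT 90: heading 90 -> 0
  FD 8: (-15,-7) -> (-7,-7) [heading=0, draw]
  REPEAT 4 [
    -- iteration 1/4 --
    RT 270: heading 0 -> 90
    BK 8: (-7,-7) -> (-7,-15) [heading=90, draw]
    FD 9: (-7,-15) -> (-7,-6) [heading=90, draw]
    -- iteration 2/4 --
    RT 270: heading 90 -> 180
    BK 8: (-7,-6) -> (1,-6) [heading=180, draw]
    FD 9: (1,-6) -> (-8,-6) [heading=180, draw]
    -- iteration 3/4 --
    RT 270: heading 180 -> 270
    BK 8: (-8,-6) -> (-8,2) [heading=270, draw]
    FD 9: (-8,2) -> (-8,-7) [heading=270, draw]
    -- iteration 4/4 --
    RT 270: heading 270 -> 0
    BK 8: (-8,-7) -> (-16,-7) [heading=0, draw]
    FD 9: (-16,-7) -> (-7,-7) [heading=0, draw]
  ]
]
Final: pos=(-7,-7), heading=0, 36 segment(s) drawn

Answer: -7 -7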